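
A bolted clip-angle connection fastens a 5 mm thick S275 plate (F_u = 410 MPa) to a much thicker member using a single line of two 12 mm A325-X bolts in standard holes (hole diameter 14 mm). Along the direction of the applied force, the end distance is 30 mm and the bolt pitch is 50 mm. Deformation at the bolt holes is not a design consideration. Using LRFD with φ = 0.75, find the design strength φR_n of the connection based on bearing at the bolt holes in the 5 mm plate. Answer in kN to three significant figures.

108 kN

Per bolt r_n = 1.5 l_c t F_u ≤ 3.0 d t F_u; upper limit = 3.0 × 12 × 5 × 410 / 1000 = 73.8 kN.
Edge bolt: l_c = 30 − 14/2 = 23 mm → 1.5 × 23 × 5 × 410 / 1000 = 70.73 → r_n = 70.73 kN.
Interior bolts: l_c = 50 − 14 = 36 mm → 1.5 × 36 × 5 × 410 / 1000 = 110.7 → r_n = 73.8 kN.
R_n = 1 × 70.73 + 1 × 73.8 = 144.5 kN.
Design strength φR_n = 0.75 × 144.5 = 108 kN.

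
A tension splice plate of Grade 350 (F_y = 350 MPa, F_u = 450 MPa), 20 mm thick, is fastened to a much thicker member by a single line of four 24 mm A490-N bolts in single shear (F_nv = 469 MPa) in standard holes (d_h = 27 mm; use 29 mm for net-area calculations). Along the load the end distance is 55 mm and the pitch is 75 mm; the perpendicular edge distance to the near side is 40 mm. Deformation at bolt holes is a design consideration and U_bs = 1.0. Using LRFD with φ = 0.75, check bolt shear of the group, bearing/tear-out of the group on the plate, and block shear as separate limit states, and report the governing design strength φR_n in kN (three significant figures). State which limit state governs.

637 kN (bolt shear governs)

Bolt shear: A_b = π·24²/4 = 452.4 mm²; R_n = 469 × 452.4 × 4 × 1 / 1000 = 848.7 kN → 0.75 × 848.7 = 637 kN.
Bearing: edge l_c = 41.5, r_n = 448.2 kN; interior l_c = 48, r_n = 518.4 kN; R_n = 448.2 + 3·518.4 = 2003 kN → 1500 kN.
Block shear: A_gv = 5600, A_nv = 3570, A_nt = 510 mm²; R_n = min(0.6F_uA_nv, 0.6F_yA_gv) + U_bs·F_u·A_nt = 1193 kN → 895 kN.
Bolt shear governs: 637 kN.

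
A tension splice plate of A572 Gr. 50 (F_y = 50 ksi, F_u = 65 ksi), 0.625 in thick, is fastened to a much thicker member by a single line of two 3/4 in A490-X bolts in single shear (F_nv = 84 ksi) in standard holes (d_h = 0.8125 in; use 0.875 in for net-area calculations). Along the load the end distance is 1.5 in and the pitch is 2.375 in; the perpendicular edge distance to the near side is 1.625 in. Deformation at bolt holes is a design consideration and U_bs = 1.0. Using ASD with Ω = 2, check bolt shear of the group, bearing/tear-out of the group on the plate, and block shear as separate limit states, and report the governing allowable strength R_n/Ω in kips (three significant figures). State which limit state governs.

37.1 kips (bolt shear governs)

Bolt shear: A_b = π·0.75²/4 = 0.4418 in²; R_n = 84 × 0.4418 × 2 × 1 = 74.22 kips → 74.22 / 2 = 37.1 kips.
Bearing: edge l_c = 1.094, r_n = 53.32 kips; interior l_c = 1.562, r_n = 73.12 kips; R_n = 53.32 + 1·73.12 = 126.4 kips → 63.2 kips.
Block shear: A_gv = 2.422, A_nv = 1.602, A_nt = 0.7422 in²; R_n = min(0.6F_uA_nv, 0.6F_yA_gv) + U_bs·F_u·A_nt = 110.7 kips → 55.4 kips.
Bolt shear governs: 37.1 kips.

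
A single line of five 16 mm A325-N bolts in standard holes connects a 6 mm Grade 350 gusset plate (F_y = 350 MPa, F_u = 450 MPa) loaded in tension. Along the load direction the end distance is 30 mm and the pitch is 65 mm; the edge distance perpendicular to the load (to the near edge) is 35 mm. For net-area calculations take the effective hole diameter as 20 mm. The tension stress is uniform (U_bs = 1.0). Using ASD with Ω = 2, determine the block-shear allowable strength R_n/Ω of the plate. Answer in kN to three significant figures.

196 kN

Shear plane L_v = 30 + 4·65 = 290 mm; A_gv = 290 × 6 = 1740 mm².
A_nv = (290 − 4.5·20) × 6 = 1200 mm².
A_nt = (35 − 0.5·20) × 6 = 150 mm².
0.6 F_u A_nv = 324 kN; 0.6 F_y A_gv = 365.4 kN → shear rupture governs the shear term.
R_n = 324 + 1.0 × 450 × 150 / 1000 = 391.5 kN.
Allowable strength R_n/Ω = 391.5 / 2 = 196 kN.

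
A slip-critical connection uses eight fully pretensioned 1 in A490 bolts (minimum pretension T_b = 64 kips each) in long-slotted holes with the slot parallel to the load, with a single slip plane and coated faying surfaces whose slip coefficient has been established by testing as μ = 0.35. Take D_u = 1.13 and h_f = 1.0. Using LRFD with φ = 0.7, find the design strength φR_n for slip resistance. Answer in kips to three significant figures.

R_n = μ · D_u · h_f · T_b · n_s · n_b = 0.35 × 1.13 × 1.0 × 64 × 1 × 8 = 202.5 kips.
Design strength φR_n = 0.7 × 202.5 = 142 kips.

142 kips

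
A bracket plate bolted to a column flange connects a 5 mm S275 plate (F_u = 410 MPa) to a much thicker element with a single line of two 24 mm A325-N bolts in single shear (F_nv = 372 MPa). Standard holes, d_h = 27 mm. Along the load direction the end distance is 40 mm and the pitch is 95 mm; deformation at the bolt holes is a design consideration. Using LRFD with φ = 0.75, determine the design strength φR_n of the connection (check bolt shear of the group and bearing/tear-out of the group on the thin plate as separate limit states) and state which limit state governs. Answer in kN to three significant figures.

137 kN (bearing governs)

Bolt shear: A_b = π·24²/4 = 452.4 mm²; R_n = 372 × 452.4 × 2 × 1 / 1000 = 336.6 kN → 0.75 × 336.6 = 252 kN.
Bearing (1.2 l_c t F_u ≤ 2.4 d t F_u): upper limit = 2.4·24·5·410 / 1000 = 118.1 kN.
  Edge l_c = 40 − 27/2 = 26.5 → r_n = 65.19 kN; interior l_c = 95 − 27 = 68 → r_n = 118.1 kN.
  R_n,bearing = 1·65.19 + 1·118.1 = 183.3 kN → 0.75 × 183.3 = 137 kN.
Bearing governs: 137 kN.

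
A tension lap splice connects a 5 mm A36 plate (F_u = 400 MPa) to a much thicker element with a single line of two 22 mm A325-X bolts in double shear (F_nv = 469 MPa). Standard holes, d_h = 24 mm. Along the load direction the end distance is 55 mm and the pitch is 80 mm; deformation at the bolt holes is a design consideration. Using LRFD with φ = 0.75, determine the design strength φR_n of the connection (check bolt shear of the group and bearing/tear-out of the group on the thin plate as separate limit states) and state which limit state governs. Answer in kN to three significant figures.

157 kN (bearing governs)

Bolt shear: A_b = π·22²/4 = 380.1 mm²; R_n = 469 × 380.1 × 2 × 2 / 1000 = 713.1 kN → 0.75 × 713.1 = 535 kN.
Bearing (1.2 l_c t F_u ≤ 2.4 d t F_u): upper limit = 2.4·22·5·400 / 1000 = 105.6 kN.
  Edge l_c = 55 − 24/2 = 43 → r_n = 103.2 kN; interior l_c = 80 − 24 = 56 → r_n = 105.6 kN.
  R_n,bearing = 1·103.2 + 1·105.6 = 208.8 kN → 0.75 × 208.8 = 157 kN.
Bearing governs: 157 kN.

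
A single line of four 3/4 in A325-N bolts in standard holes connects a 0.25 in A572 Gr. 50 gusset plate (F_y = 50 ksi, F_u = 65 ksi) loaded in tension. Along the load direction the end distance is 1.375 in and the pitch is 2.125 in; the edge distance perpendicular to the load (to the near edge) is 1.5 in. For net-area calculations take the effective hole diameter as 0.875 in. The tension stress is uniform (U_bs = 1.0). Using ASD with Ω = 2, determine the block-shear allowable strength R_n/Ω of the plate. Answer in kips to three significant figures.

Shear plane L_v = 1.375 + 3·2.125 = 7.75 in; A_gv = 7.75 × 0.25 = 1.938 in².
A_nv = (7.75 − 3.5·0.875) × 0.25 = 1.172 in².
A_nt = (1.5 − 0.5·0.875) × 0.25 = 0.2656 in².
0.6 F_u A_nv = 45.7 kips; 0.6 F_y A_gv = 58.12 kips → shear rupture governs the shear term.
R_n = 45.7 + 1.0 × 65 × 0.2656 = 62.97 kips.
Allowable strength R_n/Ω = 62.97 / 2 = 31.5 kips.

31.5 kips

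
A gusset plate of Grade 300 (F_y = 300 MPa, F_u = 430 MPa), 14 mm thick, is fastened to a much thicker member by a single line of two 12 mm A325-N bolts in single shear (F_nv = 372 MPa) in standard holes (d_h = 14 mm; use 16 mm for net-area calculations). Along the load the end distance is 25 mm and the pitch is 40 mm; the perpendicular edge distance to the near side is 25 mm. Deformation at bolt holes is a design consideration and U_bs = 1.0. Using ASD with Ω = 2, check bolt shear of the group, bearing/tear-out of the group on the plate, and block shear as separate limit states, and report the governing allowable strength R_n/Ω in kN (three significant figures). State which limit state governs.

Bolt shear: A_b = π·12²/4 = 113.1 mm²; R_n = 372 × 113.1 × 2 × 1 / 1000 = 84.14 kN → 84.14 / 2 = 42.1 kN.
Bearing: edge l_c = 18, r_n = 130 kN; interior l_c = 26, r_n = 173.4 kN; R_n = 130 + 1·173.4 = 303.4 kN → 152 kN.
Block shear: A_gv = 910, A_nv = 574, A_nt = 238 mm²; R_n = min(0.6F_uA_nv, 0.6F_yA_gv) + U_bs·F_u·A_nt = 250.4 kN → 125 kN.
Bolt shear governs: 42.1 kN.

42.1 kN (bolt shear governs)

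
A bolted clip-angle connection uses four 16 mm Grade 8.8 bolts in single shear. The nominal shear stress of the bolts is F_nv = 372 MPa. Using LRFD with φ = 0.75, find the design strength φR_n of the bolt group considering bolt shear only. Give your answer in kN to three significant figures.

A_b = π × 16² / 4 = 201.1 mm².
R_n = F_nv · A_b · n · n_s = 372 × 201.1 × 4 × 1 / 1000 = 299.2 kN.
Design strength φR_n = 0.75 × 299.2 = 224 kN.

224 kN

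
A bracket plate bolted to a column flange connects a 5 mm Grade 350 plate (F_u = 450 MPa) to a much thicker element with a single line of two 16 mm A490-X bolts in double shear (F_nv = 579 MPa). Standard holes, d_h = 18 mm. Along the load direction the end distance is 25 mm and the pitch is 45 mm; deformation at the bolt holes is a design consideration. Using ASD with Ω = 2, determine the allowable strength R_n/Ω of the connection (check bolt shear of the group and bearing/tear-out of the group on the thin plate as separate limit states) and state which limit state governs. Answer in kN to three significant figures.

Bolt shear: A_b = π·16²/4 = 201.1 mm²; R_n = 579 × 201.1 × 2 × 2 / 1000 = 465.7 kN → 465.7 / 2 = 233 kN.
Bearing (1.2 l_c t F_u ≤ 2.4 d t F_u): upper limit = 2.4·16·5·450 / 1000 = 86.4 kN.
  Edge l_c = 25 − 18/2 = 16 → r_n = 43.2 kN; interior l_c = 45 − 18 = 27 → r_n = 72.9 kN.
  R_n,bearing = 1·43.2 + 1·72.9 = 116.1 kN → 116.1 / 2 = 58.1 kN.
Bearing governs: 58.1 kN.

58.1 kN (bearing governs)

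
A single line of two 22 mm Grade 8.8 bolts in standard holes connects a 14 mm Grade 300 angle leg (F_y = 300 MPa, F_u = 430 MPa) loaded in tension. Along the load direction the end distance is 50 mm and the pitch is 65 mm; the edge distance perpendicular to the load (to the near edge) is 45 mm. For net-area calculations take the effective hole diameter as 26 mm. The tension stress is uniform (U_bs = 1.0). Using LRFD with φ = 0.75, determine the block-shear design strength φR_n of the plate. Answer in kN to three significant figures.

Shear plane L_v = 50 + 1·65 = 115 mm; A_gv = 115 × 14 = 1610 mm².
A_nv = (115 − 1.5·26) × 14 = 1064 mm².
A_nt = (45 − 0.5·26) × 14 = 448 mm².
0.6 F_u A_nv = 274.5 kN; 0.6 F_y A_gv = 289.8 kN → shear rupture governs the shear term.
R_n = 274.5 + 1.0 × 430 × 448 / 1000 = 467.2 kN.
Design strength φR_n = 0.75 × 467.2 = 350 kN.

350 kN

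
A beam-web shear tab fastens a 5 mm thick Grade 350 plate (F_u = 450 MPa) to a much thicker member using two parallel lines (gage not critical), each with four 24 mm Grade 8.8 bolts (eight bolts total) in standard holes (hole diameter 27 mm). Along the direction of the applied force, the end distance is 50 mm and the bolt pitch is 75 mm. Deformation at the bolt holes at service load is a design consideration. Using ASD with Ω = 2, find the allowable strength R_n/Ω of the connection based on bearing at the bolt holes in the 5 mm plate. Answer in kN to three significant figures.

487 kN

Per bolt r_n = 1.2 l_c t F_u ≤ 2.4 d t F_u; upper limit = 2.4 × 24 × 5 × 450 / 1000 = 129.6 kN.
Edge bolt: l_c = 50 − 27/2 = 36.5 mm → 1.2 × 36.5 × 5 × 450 / 1000 = 98.55 → r_n = 98.55 kN.
Interior bolts: l_c = 75 − 27 = 48 mm → 1.2 × 48 × 5 × 450 / 1000 = 129.6 → r_n = 129.6 kN.
R_n = 2 × 98.55 + 6 × 129.6 = 974.7 kN.
Allowable strength R_n/Ω = 974.7 / 2 = 487 kN.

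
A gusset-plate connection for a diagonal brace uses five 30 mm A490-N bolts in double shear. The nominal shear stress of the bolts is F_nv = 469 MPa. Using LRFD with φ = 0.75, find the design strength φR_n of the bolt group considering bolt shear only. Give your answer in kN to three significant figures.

2490 kN

A_b = π × 30² / 4 = 706.9 mm².
R_n = F_nv · A_b · n · n_s = 469 × 706.9 × 5 × 2 / 1000 = 3315 kN.
Design strength φR_n = 0.75 × 3315 = 2490 kN.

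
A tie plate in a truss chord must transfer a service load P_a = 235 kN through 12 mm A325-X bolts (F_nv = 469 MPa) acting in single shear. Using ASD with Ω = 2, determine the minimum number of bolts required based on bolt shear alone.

9 bolts

A_b = π·12²/4 = 113.1 mm².
Per-bolt allowable strength R_n/Ω = 469 × 113.1 × 1 / 1000 / 2 = 26.52 kN.
n ≥ 235 / 26.52 = 8.861 → use 9 bolts.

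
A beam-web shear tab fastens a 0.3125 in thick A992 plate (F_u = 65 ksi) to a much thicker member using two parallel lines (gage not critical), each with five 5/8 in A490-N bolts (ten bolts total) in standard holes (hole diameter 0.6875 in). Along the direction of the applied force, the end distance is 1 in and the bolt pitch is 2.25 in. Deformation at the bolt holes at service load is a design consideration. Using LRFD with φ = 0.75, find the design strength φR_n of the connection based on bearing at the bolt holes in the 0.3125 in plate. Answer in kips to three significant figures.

207 kips

Per bolt r_n = 1.2 l_c t F_u ≤ 2.4 d t F_u; upper limit = 2.4 × 0.625 × 0.3125 × 65 = 30.47 kips.
Edge bolt: l_c = 1 − 0.6875/2 = 0.6562 in → 1.2 × 0.6562 × 0.3125 × 65 = 16 → r_n = 16 kips.
Interior bolts: l_c = 2.25 − 0.6875 = 1.562 in → 1.2 × 1.562 × 0.3125 × 65 = 38.09 → r_n = 30.47 kips.
R_n = 2 × 16 + 8 × 30.47 = 275.7 kips.
Design strength φR_n = 0.75 × 275.7 = 207 kips.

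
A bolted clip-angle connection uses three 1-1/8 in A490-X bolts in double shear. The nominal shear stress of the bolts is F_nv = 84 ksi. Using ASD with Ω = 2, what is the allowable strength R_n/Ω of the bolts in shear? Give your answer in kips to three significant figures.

250 kips

A_b = π × 1.125² / 4 = 0.994 in².
R_n = F_nv · A_b · n · n_s = 84 × 0.994 × 3 × 2 = 501 kips.
Allowable strength R_n/Ω = 501 / 2 = 250 kips.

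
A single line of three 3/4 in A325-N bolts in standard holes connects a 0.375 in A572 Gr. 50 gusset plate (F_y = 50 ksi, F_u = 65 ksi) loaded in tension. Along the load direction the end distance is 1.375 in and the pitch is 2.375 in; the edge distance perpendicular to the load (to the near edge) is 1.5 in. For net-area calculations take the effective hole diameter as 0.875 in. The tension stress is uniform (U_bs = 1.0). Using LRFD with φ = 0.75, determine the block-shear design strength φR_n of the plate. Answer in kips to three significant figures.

62.6 kips

Shear plane L_v = 1.375 + 2·2.375 = 6.125 in; A_gv = 6.125 × 0.375 = 2.297 in².
A_nv = (6.125 − 2.5·0.875) × 0.375 = 1.477 in².
A_nt = (1.5 − 0.5·0.875) × 0.375 = 0.3984 in².
0.6 F_u A_nv = 57.59 kips; 0.6 F_y A_gv = 68.91 kips → shear rupture governs the shear term.
R_n = 57.59 + 1.0 × 65 × 0.3984 = 83.48 kips.
Design strength φR_n = 0.75 × 83.48 = 62.6 kips.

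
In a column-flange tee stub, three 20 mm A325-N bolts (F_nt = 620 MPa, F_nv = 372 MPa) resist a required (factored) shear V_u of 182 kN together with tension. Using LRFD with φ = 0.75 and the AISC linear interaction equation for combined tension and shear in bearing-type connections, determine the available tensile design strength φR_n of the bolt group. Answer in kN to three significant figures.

266 kN

A_b = π·20²/4 = 314.2 mm²; f_rv = 182 × 1000 / (3 × 314.2) = 193.1 MPa.
F'_nt = 1.3 F_nt − (F_nt / φF_nv) f_rv = 1.3·620 − (620/(0.75·372))·193.1 = 376.9 MPa, capped at F_nt → F'_nt = 376.9 MPa.
R_n = F'_nt · A_b · n = 376.9 × 314.2 × 3 / 1000 = 355.2 kN.
Design strength φR_n = 0.75 × 355.2 = 266 kN.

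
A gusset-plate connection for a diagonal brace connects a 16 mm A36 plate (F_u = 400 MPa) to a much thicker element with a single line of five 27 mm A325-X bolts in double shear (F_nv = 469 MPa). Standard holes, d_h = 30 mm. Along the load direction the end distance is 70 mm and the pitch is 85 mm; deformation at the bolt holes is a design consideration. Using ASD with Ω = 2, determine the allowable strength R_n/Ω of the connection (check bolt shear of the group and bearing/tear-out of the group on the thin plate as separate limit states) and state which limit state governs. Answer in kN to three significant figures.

1040 kN (bearing governs)

Bolt shear: A_b = π·27²/4 = 572.6 mm²; R_n = 469 × 572.6 × 5 × 2 / 1000 = 2685 kN → 2685 / 2 = 1340 kN.
Bearing (1.2 l_c t F_u ≤ 2.4 d t F_u): upper limit = 2.4·27·16·400 / 1000 = 414.7 kN.
  Edge l_c = 70 − 30/2 = 55 → r_n = 414.7 kN; interior l_c = 85 − 30 = 55 → r_n = 414.7 kN.
  R_n,bearing = 1·414.7 + 4·414.7 = 2074 kN → 2074 / 2 = 1040 kN.
Bearing governs: 1040 kN.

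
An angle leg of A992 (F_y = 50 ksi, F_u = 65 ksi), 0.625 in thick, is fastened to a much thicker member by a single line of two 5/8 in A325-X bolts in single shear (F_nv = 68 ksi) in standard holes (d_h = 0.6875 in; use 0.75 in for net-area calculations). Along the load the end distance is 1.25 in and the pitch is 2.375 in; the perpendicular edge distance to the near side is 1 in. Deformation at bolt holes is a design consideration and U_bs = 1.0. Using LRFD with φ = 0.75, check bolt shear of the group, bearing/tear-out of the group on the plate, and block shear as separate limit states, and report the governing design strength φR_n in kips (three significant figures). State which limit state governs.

31.3 kips (bolt shear governs)

Bolt shear: A_b = π·0.625²/4 = 0.3068 in²; R_n = 68 × 0.3068 × 2 × 1 = 41.72 kips → 0.75 × 41.72 = 31.3 kips.
Bearing: edge l_c = 0.9062, r_n = 44.18 kips; interior l_c = 1.688, r_n = 60.94 kips; R_n = 44.18 + 1·60.94 = 105.1 kips → 78.8 kips.
Block shear: A_gv = 2.266, A_nv = 1.562, A_nt = 0.3906 in²; R_n = min(0.6F_uA_nv, 0.6F_yA_gv) + U_bs·F_u·A_nt = 86.33 kips → 64.7 kips.
Bolt shear governs: 31.3 kips.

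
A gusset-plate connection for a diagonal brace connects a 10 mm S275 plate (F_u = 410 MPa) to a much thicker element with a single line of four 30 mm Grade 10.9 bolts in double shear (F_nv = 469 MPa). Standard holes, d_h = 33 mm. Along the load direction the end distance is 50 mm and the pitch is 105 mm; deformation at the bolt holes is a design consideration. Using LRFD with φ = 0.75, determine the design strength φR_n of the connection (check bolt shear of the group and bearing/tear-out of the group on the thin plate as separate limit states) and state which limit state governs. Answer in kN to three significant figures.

Bolt shear: A_b = π·30²/4 = 706.9 mm²; R_n = 469 × 706.9 × 4 × 2 / 1000 = 2652 kN → 0.75 × 2652 = 1990 kN.
Bearing (1.2 l_c t F_u ≤ 2.4 d t F_u): upper limit = 2.4·30·10·410 / 1000 = 295.2 kN.
  Edge l_c = 50 − 33/2 = 33.5 → r_n = 164.8 kN; interior l_c = 105 − 33 = 72 → r_n = 295.2 kN.
  R_n,bearing = 1·164.8 + 3·295.2 = 1050 kN → 0.75 × 1050 = 788 kN.
Bearing governs: 788 kN.

788 kN (bearing governs)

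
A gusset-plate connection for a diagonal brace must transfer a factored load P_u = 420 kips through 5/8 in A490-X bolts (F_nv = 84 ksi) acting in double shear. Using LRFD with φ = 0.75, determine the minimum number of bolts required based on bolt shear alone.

A_b = π·0.625²/4 = 0.3068 in².
Per-bolt design strength φR_n = 0.75 × 84 × 0.3068 × 2 = 38.66 kips.
n ≥ 420 / 38.66 = 10.86 → use 11 bolts.

11 bolts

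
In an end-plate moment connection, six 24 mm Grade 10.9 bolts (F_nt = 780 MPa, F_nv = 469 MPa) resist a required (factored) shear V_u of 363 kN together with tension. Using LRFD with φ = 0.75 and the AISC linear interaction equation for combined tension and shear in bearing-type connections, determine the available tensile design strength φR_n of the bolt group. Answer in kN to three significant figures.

A_b = π·24²/4 = 452.4 mm²; f_rv = 363 × 1000 / (6 × 452.4) = 133.7 MPa.
F'_nt = 1.3 F_nt − (F_nt / φF_nv) f_rv = 1.3·780 − (780/(0.75·469))·133.7 = 717.4 MPa, capped at F_nt → F'_nt = 717.4 MPa.
R_n = F'_nt · A_b · n = 717.4 × 452.4 × 6 / 1000 = 1947 kN.
Design strength φR_n = 0.75 × 1947 = 1460 kN.

1460 kN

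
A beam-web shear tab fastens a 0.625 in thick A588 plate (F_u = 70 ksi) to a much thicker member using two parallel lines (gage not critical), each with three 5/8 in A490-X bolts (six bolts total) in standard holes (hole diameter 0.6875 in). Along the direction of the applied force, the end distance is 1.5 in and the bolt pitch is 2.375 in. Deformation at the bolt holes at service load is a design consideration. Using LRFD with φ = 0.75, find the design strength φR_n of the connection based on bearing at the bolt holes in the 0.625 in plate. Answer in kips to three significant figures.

Per bolt r_n = 1.2 l_c t F_u ≤ 2.4 d t F_u; upper limit = 2.4 × 0.625 × 0.625 × 70 = 65.62 kips.
Edge bolt: l_c = 1.5 − 0.6875/2 = 1.156 in → 1.2 × 1.156 × 0.625 × 70 = 60.7 → r_n = 60.7 kips.
Interior bolts: l_c = 2.375 − 0.6875 = 1.688 in → 1.2 × 1.688 × 0.625 × 70 = 88.59 → r_n = 65.62 kips.
R_n = 2 × 60.7 + 4 × 65.62 = 383.9 kips.
Design strength φR_n = 0.75 × 383.9 = 288 kips.

288 kips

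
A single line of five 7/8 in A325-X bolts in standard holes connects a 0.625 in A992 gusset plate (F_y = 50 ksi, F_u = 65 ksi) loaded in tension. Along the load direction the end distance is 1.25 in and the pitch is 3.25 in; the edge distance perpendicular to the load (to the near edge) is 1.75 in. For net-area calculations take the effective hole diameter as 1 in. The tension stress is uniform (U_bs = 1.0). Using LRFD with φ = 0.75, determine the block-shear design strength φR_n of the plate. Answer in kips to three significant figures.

216 kips

Shear plane L_v = 1.25 + 4·3.25 = 14.25 in; A_gv = 14.25 × 0.625 = 8.906 in².
A_nv = (14.25 − 4.5·1) × 0.625 = 6.094 in².
A_nt = (1.75 − 0.5·1) × 0.625 = 0.7812 in².
0.6 F_u A_nv = 237.7 kips; 0.6 F_y A_gv = 267.2 kips → shear rupture governs the shear term.
R_n = 237.7 + 1.0 × 65 × 0.7812 = 288.4 kips.
Design strength φR_n = 0.75 × 288.4 = 216 kips.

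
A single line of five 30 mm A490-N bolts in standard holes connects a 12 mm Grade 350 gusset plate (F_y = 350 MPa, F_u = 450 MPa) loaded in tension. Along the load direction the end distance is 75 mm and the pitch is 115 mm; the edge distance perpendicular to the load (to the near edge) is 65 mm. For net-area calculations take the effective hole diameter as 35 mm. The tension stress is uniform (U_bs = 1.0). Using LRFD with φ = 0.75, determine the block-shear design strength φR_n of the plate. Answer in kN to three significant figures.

1110 kN

Shear plane L_v = 75 + 4·115 = 535 mm; A_gv = 535 × 12 = 6420 mm².
A_nv = (535 − 4.5·35) × 12 = 4530 mm².
A_nt = (65 − 0.5·35) × 12 = 570 mm².
0.6 F_u A_nv = 1223 kN; 0.6 F_y A_gv = 1348 kN → shear rupture governs the shear term.
R_n = 1223 + 1.0 × 450 × 570 / 1000 = 1480 kN.
Design strength φR_n = 0.75 × 1480 = 1110 kN.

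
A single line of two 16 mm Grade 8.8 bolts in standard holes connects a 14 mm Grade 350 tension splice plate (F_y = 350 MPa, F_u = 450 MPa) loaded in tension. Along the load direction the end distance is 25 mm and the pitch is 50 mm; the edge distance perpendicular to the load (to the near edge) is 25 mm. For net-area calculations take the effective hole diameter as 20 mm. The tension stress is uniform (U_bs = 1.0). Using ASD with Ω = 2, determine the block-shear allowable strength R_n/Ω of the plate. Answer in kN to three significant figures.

Shear plane L_v = 25 + 1·50 = 75 mm; A_gv = 75 × 14 = 1050 mm².
A_nv = (75 − 1.5·20) × 14 = 630 mm².
A_nt = (25 − 0.5·20) × 14 = 210 mm².
0.6 F_u A_nv = 170.1 kN; 0.6 F_y A_gv = 220.5 kN → shear rupture governs the shear term.
R_n = 170.1 + 1.0 × 450 × 210 / 1000 = 264.6 kN.
Allowable strength R_n/Ω = 264.6 / 2 = 132 kN.

132 kN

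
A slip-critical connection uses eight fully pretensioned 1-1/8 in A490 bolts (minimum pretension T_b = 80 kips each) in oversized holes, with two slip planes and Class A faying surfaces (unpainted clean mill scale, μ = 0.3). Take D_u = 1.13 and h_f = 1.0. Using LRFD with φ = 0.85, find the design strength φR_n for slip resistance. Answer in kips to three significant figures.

R_n = μ · D_u · h_f · T_b · n_s · n_b = 0.3 × 1.13 × 1.0 × 80 × 2 × 8 = 433.9 kips.
Design strength φR_n = 0.85 × 433.9 = 369 kips.

369 kips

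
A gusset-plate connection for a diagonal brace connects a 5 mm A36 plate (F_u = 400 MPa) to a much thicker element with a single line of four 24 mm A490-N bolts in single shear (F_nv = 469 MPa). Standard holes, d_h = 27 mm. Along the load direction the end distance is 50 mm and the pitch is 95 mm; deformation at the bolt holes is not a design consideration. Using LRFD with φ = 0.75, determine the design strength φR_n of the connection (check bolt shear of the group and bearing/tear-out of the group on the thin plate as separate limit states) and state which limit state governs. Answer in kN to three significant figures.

406 kN (bearing governs)

Bolt shear: A_b = π·24²/4 = 452.4 mm²; R_n = 469 × 452.4 × 4 × 1 / 1000 = 848.7 kN → 0.75 × 848.7 = 637 kN.
Bearing (1.5 l_c t F_u ≤ 3.0 d t F_u): upper limit = 3.0·24·5·400 / 1000 = 144 kN.
  Edge l_c = 50 − 27/2 = 36.5 → r_n = 109.5 kN; interior l_c = 95 − 27 = 68 → r_n = 144 kN.
  R_n,bearing = 1·109.5 + 3·144 = 541.5 kN → 0.75 × 541.5 = 406 kN.
Bearing governs: 406 kN.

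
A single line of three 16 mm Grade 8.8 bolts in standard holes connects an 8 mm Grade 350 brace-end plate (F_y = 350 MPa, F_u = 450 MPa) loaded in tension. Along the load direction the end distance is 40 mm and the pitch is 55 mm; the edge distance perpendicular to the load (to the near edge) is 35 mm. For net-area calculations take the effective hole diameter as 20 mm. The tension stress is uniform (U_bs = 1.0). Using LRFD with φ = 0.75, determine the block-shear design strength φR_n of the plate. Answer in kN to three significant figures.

Shear plane L_v = 40 + 2·55 = 150 mm; A_gv = 150 × 8 = 1200 mm².
A_nv = (150 − 2.5·20) × 8 = 800 mm².
A_nt = (35 − 0.5·20) × 8 = 200 mm².
0.6 F_u A_nv = 216 kN; 0.6 F_y A_gv = 252 kN → shear rupture governs the shear term.
R_n = 216 + 1.0 × 450 × 200 / 1000 = 306 kN.
Design strength φR_n = 0.75 × 306 = 230 kN.

230 kN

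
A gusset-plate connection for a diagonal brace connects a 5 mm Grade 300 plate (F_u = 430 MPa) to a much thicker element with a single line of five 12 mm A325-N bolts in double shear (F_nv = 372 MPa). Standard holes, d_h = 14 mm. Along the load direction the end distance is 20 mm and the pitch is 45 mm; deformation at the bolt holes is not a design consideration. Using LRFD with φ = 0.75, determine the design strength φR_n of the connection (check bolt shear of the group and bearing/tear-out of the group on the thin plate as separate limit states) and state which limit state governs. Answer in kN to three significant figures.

264 kN (bearing governs)

Bolt shear: A_b = π·12²/4 = 113.1 mm²; R_n = 372 × 113.1 × 5 × 2 / 1000 = 420.7 kN → 0.75 × 420.7 = 316 kN.
Bearing (1.5 l_c t F_u ≤ 3.0 d t F_u): upper limit = 3.0·12·5·430 / 1000 = 77.4 kN.
  Edge l_c = 20 − 14/2 = 13 → r_n = 41.93 kN; interior l_c = 45 − 14 = 31 → r_n = 77.4 kN.
  R_n,bearing = 1·41.93 + 4·77.4 = 351.5 kN → 0.75 × 351.5 = 264 kN.
Bearing governs: 264 kN.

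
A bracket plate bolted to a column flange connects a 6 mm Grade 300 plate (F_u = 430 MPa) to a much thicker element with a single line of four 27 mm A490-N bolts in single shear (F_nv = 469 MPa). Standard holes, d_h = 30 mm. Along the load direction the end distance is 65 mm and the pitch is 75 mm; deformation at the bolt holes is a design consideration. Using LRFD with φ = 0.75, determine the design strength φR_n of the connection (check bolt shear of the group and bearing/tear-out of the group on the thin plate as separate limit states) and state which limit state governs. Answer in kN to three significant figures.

430 kN (bearing governs)

Bolt shear: A_b = π·27²/4 = 572.6 mm²; R_n = 469 × 572.6 × 4 × 1 / 1000 = 1074 kN → 0.75 × 1074 = 806 kN.
Bearing (1.2 l_c t F_u ≤ 2.4 d t F_u): upper limit = 2.4·27·6·430 / 1000 = 167.2 kN.
  Edge l_c = 65 − 30/2 = 50 → r_n = 154.8 kN; interior l_c = 75 − 30 = 45 → r_n = 139.3 kN.
  R_n,bearing = 1·154.8 + 3·139.3 = 572.8 kN → 0.75 × 572.8 = 430 kN.
Bearing governs: 430 kN.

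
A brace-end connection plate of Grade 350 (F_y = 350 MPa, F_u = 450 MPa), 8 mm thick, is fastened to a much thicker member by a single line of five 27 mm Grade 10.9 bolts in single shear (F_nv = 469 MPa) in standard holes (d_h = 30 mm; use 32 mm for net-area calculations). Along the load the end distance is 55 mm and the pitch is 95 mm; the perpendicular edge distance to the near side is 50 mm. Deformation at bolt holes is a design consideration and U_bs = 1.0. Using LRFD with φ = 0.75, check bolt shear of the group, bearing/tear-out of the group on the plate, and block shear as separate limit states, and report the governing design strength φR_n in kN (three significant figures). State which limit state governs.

Bolt shear: A_b = π·27²/4 = 572.6 mm²; R_n = 469 × 572.6 × 5 × 1 / 1000 = 1343 kN → 0.75 × 1343 = 1010 kN.
Bearing: edge l_c = 40, r_n = 172.8 kN; interior l_c = 65, r_n = 233.3 kN; R_n = 172.8 + 4·233.3 = 1106 kN → 829 kN.
Block shear: A_gv = 3480, A_nv = 2328, A_nt = 272 mm²; R_n = min(0.6F_uA_nv, 0.6F_yA_gv) + U_bs·F_u·A_nt = 751 kN → 563 kN.
Block shear governs: 563 kN.

563 kN (block shear governs)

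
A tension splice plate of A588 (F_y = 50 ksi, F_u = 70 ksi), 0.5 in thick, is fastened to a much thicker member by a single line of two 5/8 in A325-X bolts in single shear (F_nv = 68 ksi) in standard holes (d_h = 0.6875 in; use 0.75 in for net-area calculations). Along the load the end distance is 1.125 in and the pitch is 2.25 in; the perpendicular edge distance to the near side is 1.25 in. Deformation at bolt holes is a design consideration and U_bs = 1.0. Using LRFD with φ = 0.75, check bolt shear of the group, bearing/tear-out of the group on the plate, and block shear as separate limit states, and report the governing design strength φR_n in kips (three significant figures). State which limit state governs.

31.3 kips (bolt shear governs)

Bolt shear: A_b = π·0.625²/4 = 0.3068 in²; R_n = 68 × 0.3068 × 2 × 1 = 41.72 kips → 0.75 × 41.72 = 31.3 kips.
Bearing: edge l_c = 0.7812, r_n = 32.81 kips; interior l_c = 1.562, r_n = 52.5 kips; R_n = 32.81 + 1·52.5 = 85.31 kips → 64 kips.
Block shear: A_gv = 1.688, A_nv = 1.125, A_nt = 0.4375 in²; R_n = min(0.6F_uA_nv, 0.6F_yA_gv) + U_bs·F_u·A_nt = 77.88 kips → 58.4 kips.
Bolt shear governs: 31.3 kips.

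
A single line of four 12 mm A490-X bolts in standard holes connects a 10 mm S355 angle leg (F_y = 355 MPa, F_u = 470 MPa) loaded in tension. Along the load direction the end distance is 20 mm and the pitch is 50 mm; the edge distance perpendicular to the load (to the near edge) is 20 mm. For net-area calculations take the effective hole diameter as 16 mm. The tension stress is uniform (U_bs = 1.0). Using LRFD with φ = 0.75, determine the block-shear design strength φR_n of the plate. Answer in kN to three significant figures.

283 kN

Shear plane L_v = 20 + 3·50 = 170 mm; A_gv = 170 × 10 = 1700 mm².
A_nv = (170 − 3.5·16) × 10 = 1140 mm².
A_nt = (20 − 0.5·16) × 10 = 120 mm².
0.6 F_u A_nv = 321.5 kN; 0.6 F_y A_gv = 362.1 kN → shear rupture governs the shear term.
R_n = 321.5 + 1.0 × 470 × 120 / 1000 = 377.9 kN.
Design strength φR_n = 0.75 × 377.9 = 283 kN.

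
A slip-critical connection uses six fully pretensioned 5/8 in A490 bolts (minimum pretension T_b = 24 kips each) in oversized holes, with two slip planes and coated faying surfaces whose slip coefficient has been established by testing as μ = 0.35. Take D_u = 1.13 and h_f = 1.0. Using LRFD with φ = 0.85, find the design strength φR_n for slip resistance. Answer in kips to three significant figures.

96.8 kips

R_n = μ · D_u · h_f · T_b · n_s · n_b = 0.35 × 1.13 × 1.0 × 24 × 2 × 6 = 113.9 kips.
Design strength φR_n = 0.85 × 113.9 = 96.8 kips.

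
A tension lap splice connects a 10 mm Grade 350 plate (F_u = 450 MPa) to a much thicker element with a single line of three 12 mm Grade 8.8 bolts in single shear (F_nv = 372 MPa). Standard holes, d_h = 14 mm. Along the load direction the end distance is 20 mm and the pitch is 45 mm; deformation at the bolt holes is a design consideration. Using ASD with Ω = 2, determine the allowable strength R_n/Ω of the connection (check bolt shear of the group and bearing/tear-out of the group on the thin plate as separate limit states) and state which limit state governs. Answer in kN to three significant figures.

Bolt shear: A_b = π·12²/4 = 113.1 mm²; R_n = 372 × 113.1 × 3 × 1 / 1000 = 126.2 kN → 126.2 / 2 = 63.1 kN.
Bearing (1.2 l_c t F_u ≤ 2.4 d t F_u): upper limit = 2.4·12·10·450 / 1000 = 129.6 kN.
  Edge l_c = 20 − 14/2 = 13 → r_n = 70.2 kN; interior l_c = 45 − 14 = 31 → r_n = 129.6 kN.
  R_n,bearing = 1·70.2 + 2·129.6 = 329.4 kN → 329.4 / 2 = 165 kN.
Bolt shear governs: 63.1 kN.

63.1 kN (bolt shear governs)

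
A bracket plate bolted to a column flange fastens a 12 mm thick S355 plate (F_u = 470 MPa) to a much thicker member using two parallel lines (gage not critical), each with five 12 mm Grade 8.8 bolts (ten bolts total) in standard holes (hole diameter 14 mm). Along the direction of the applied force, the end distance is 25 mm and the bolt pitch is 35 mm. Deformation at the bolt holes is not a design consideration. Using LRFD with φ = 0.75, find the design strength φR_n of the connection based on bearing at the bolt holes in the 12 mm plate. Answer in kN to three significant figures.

1290 kN

Per bolt r_n = 1.5 l_c t F_u ≤ 3.0 d t F_u; upper limit = 3.0 × 12 × 12 × 470 / 1000 = 203 kN.
Edge bolt: l_c = 25 − 14/2 = 18 mm → 1.5 × 18 × 12 × 470 / 1000 = 152.3 → r_n = 152.3 kN.
Interior bolts: l_c = 35 − 14 = 21 mm → 1.5 × 21 × 12 × 470 / 1000 = 177.7 → r_n = 177.7 kN.
R_n = 2 × 152.3 + 8 × 177.7 = 1726 kN.
Design strength φR_n = 0.75 × 1726 = 1290 kN.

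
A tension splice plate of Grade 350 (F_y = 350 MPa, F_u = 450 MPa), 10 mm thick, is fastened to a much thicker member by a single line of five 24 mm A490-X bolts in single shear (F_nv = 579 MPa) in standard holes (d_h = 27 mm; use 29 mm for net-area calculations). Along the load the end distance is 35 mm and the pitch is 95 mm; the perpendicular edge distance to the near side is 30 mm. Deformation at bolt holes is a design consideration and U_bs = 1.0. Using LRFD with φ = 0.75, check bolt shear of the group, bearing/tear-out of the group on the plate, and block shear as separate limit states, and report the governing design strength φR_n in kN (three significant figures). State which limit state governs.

628 kN (block shear governs)

Bolt shear: A_b = π·24²/4 = 452.4 mm²; R_n = 579 × 452.4 × 5 × 1 / 1000 = 1310 kN → 0.75 × 1310 = 982 kN.
Bearing: edge l_c = 21.5, r_n = 116.1 kN; interior l_c = 68, r_n = 259.2 kN; R_n = 116.1 + 4·259.2 = 1153 kN → 865 kN.
Block shear: A_gv = 4150, A_nv = 2845, A_nt = 155 mm²; R_n = min(0.6F_uA_nv, 0.6F_yA_gv) + U_bs·F_u·A_nt = 837.9 kN → 628 kN.
Block shear governs: 628 kN.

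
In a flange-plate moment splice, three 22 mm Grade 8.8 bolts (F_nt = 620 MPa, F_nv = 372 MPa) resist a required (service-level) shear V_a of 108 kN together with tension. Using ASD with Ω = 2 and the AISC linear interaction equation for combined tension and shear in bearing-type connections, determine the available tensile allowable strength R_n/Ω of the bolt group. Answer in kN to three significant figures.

A_b = π·22²/4 = 380.1 mm²; f_rv = 108 × 1000 / (3 × 380.1) = 94.7 MPa.
F'_nt = 1.3 F_nt − (Ω F_nt / F_nv) f_rv = 1.3·620 − (2·620/372)·94.7 = 490.3 MPa, capped at F_nt → F'_nt = 490.3 MPa.
R_n = F'_nt · A_b · n = 490.3 × 380.1 × 3 / 1000 = 559.2 kN.
Allowable strength R_n/Ω = 559.2 / 2 = 280 kN.

280 kN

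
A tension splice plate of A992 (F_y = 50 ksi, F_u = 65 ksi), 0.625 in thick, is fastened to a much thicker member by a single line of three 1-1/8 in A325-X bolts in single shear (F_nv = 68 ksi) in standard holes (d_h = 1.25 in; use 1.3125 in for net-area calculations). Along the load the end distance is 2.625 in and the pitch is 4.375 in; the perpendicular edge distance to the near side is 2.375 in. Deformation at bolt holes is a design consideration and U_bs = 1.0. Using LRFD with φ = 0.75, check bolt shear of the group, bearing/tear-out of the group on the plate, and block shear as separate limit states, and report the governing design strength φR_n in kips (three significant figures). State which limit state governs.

Bolt shear: A_b = π·1.125²/4 = 0.994 in²; R_n = 68 × 0.994 × 3 × 1 = 202.8 kips → 0.75 × 202.8 = 152 kips.
Bearing: edge l_c = 2, r_n = 97.5 kips; interior l_c = 3.125, r_n = 109.7 kips; R_n = 97.5 + 2·109.7 = 316.9 kips → 238 kips.
Block shear: A_gv = 7.109, A_nv = 5.059, A_nt = 1.074 in²; R_n = min(0.6F_uA_nv, 0.6F_yA_gv) + U_bs·F_u·A_nt = 267.1 kips → 200 kips.
Bolt shear governs: 152 kips.

152 kips (bolt shear governs)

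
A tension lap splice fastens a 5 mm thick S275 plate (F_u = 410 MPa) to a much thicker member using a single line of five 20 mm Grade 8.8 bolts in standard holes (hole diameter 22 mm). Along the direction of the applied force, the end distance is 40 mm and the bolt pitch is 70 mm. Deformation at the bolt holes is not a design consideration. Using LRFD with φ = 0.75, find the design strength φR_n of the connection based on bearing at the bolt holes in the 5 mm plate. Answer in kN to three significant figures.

436 kN

Per bolt r_n = 1.5 l_c t F_u ≤ 3.0 d t F_u; upper limit = 3.0 × 20 × 5 × 410 / 1000 = 123 kN.
Edge bolt: l_c = 40 − 22/2 = 29 mm → 1.5 × 29 × 5 × 410 / 1000 = 89.17 → r_n = 89.17 kN.
Interior bolts: l_c = 70 − 22 = 48 mm → 1.5 × 48 × 5 × 410 / 1000 = 147.6 → r_n = 123 kN.
R_n = 1 × 89.17 + 4 × 123 = 581.2 kN.
Design strength φR_n = 0.75 × 581.2 = 436 kN.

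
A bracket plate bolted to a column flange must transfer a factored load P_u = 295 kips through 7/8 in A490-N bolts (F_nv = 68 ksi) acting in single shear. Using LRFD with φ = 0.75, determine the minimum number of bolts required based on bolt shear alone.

A_b = π·0.875²/4 = 0.6013 in².
Per-bolt design strength φR_n = 0.75 × 68 × 0.6013 × 1 = 30.67 kips.
n ≥ 295 / 30.67 = 9.619 → use 10 bolts.

10 bolts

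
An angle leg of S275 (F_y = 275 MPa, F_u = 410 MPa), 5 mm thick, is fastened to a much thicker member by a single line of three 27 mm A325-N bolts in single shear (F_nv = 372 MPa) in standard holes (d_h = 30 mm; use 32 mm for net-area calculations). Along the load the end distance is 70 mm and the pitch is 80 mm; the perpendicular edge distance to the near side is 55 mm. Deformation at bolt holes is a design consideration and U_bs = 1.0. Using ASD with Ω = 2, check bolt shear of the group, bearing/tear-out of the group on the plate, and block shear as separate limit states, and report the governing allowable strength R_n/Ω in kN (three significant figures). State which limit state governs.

Bolt shear: A_b = π·27²/4 = 572.6 mm²; R_n = 372 × 572.6 × 3 × 1 / 1000 = 639 kN → 639 / 2 = 319 kN.
Bearing: edge l_c = 55, r_n = 132.8 kN; interior l_c = 50, r_n = 123 kN; R_n = 132.8 + 2·123 = 378.8 kN → 189 kN.
Block shear: A_gv = 1150, A_nv = 750, A_nt = 195 mm²; R_n = min(0.6F_uA_nv, 0.6F_yA_gv) + U_bs·F_u·A_nt = 264.4 kN → 132 kN.
Block shear governs: 132 kN.

132 kN (block shear governs)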